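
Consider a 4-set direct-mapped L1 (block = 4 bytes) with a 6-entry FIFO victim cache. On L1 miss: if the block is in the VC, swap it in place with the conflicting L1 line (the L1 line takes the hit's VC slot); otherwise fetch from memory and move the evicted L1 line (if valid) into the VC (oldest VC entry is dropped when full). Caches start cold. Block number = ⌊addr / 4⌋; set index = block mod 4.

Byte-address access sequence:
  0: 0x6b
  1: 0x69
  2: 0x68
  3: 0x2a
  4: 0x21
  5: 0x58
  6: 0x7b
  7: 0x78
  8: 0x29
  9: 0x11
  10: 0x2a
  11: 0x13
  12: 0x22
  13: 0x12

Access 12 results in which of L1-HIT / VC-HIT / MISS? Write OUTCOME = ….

OUTCOME = VC-HIT

0: 0x6b (blk 26, set 2) → MISS  vc=[]
1: 0x69 (blk 26, set 2) → L1-HIT  vc=[]
2: 0x68 (blk 26, set 2) → L1-HIT  vc=[]
3: 0x2a (blk 10, set 2) → MISS  vc=[26]
4: 0x21 (blk 8, set 0) → MISS  vc=[26]
5: 0x58 (blk 22, set 2) → MISS  vc=[26, 10]
6: 0x7b (blk 30, set 2) → MISS  vc=[26, 10, 22]
7: 0x78 (blk 30, set 2) → L1-HIT  vc=[26, 10, 22]
8: 0x29 (blk 10, set 2) → VC-HIT  vc=[26, 30, 22]
9: 0x11 (blk 4, set 0) → MISS  vc=[26, 30, 22, 8]
10: 0x2a (blk 10, set 2) → L1-HIT  vc=[26, 30, 22, 8]
11: 0x13 (blk 4, set 0) → L1-HIT  vc=[26, 30, 22, 8]
12: 0x22 (blk 8, set 0) → VC-HIT  vc=[26, 30, 22, 4]
13: 0x12 (blk 4, set 0) → VC-HIT  vc=[26, 30, 22, 8]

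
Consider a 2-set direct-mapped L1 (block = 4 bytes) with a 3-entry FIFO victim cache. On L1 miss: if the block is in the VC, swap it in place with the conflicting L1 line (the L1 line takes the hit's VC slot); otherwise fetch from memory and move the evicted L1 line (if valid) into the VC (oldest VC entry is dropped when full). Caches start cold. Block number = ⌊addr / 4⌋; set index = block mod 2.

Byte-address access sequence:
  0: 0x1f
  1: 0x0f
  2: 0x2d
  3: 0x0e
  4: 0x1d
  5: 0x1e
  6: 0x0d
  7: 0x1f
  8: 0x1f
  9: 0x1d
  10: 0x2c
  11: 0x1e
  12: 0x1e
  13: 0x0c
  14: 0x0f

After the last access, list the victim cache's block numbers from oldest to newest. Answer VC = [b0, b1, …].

0: 0x1f (blk 7, set 1) → MISS  vc=[]
1: 0xf (blk 3, set 1) → MISS  vc=[7]
2: 0x2d (blk 11, set 1) → MISS  vc=[7, 3]
3: 0xe (blk 3, set 1) → VC-HIT  vc=[7, 11]
4: 0x1d (blk 7, set 1) → VC-HIT  vc=[3, 11]
5: 0x1e (blk 7, set 1) → L1-HIT  vc=[3, 11]
6: 0xd (blk 3, set 1) → VC-HIT  vc=[7, 11]
7: 0x1f (blk 7, set 1) → VC-HIT  vc=[3, 11]
8: 0x1f (blk 7, set 1) → L1-HIT  vc=[3, 11]
9: 0x1d (blk 7, set 1) → L1-HIT  vc=[3, 11]
10: 0x2c (blk 11, set 1) → VC-HIT  vc=[3, 7]
11: 0x1e (blk 7, set 1) → VC-HIT  vc=[3, 11]
12: 0x1e (blk 7, set 1) → L1-HIT  vc=[3, 11]
13: 0xc (blk 3, set 1) → VC-HIT  vc=[7, 11]
14: 0xf (blk 3, set 1) → L1-HIT  vc=[7, 11]

VC = [7, 11]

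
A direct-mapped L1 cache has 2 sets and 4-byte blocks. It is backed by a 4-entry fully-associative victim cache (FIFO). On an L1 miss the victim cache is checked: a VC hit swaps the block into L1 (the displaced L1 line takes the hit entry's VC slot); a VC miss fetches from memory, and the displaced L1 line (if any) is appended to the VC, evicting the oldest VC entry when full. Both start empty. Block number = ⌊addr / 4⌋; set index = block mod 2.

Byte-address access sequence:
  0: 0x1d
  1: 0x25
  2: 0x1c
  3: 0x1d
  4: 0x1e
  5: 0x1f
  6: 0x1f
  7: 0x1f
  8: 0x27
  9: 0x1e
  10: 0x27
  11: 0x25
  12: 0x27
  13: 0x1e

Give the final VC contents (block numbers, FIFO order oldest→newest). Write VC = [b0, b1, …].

VC = [9]

0: 0x1d (blk 7, set 1) → MISS  vc=[]
1: 0x25 (blk 9, set 1) → MISS  vc=[7]
2: 0x1c (blk 7, set 1) → VC-HIT  vc=[9]
3: 0x1d (blk 7, set 1) → L1-HIT  vc=[9]
4: 0x1e (blk 7, set 1) → L1-HIT  vc=[9]
5: 0x1f (blk 7, set 1) → L1-HIT  vc=[9]
6: 0x1f (blk 7, set 1) → L1-HIT  vc=[9]
7: 0x1f (blk 7, set 1) → L1-HIT  vc=[9]
8: 0x27 (blk 9, set 1) → VC-HIT  vc=[7]
9: 0x1e (blk 7, set 1) → VC-HIT  vc=[9]
10: 0x27 (blk 9, set 1) → VC-HIT  vc=[7]
11: 0x25 (blk 9, set 1) → L1-HIT  vc=[7]
12: 0x27 (blk 9, set 1) → L1-HIT  vc=[7]
13: 0x1e (blk 7, set 1) → VC-HIT  vc=[9]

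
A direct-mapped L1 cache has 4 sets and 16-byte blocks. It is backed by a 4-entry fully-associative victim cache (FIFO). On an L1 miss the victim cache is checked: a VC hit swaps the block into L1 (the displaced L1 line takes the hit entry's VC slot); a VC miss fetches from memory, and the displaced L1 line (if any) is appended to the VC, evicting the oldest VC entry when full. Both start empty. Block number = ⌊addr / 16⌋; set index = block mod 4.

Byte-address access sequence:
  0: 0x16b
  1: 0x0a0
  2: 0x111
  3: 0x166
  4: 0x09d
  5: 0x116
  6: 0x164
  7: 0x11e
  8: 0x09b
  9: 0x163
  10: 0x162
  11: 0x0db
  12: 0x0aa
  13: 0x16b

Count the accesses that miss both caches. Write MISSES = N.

MISSES = 5

0: 0x16b (blk 22, set 2) → MISS  vc=[]
1: 0xa0 (blk 10, set 2) → MISS  vc=[22]
2: 0x111 (blk 17, set 1) → MISS  vc=[22]
3: 0x166 (blk 22, set 2) → VC-HIT  vc=[10]
4: 0x9d (blk 9, set 1) → MISS  vc=[10, 17]
5: 0x116 (blk 17, set 1) → VC-HIT  vc=[10, 9]
6: 0x164 (blk 22, set 2) → L1-HIT  vc=[10, 9]
7: 0x11e (blk 17, set 1) → L1-HIT  vc=[10, 9]
8: 0x9b (blk 9, set 1) → VC-HIT  vc=[10, 17]
9: 0x163 (blk 22, set 2) → L1-HIT  vc=[10, 17]
10: 0x162 (blk 22, set 2) → L1-HIT  vc=[10, 17]
11: 0xdb (blk 13, set 1) → MISS  vc=[10, 17, 9]
12: 0xaa (blk 10, set 2) → VC-HIT  vc=[22, 17, 9]
13: 0x16b (blk 22, set 2) → VC-HIT  vc=[10, 17, 9]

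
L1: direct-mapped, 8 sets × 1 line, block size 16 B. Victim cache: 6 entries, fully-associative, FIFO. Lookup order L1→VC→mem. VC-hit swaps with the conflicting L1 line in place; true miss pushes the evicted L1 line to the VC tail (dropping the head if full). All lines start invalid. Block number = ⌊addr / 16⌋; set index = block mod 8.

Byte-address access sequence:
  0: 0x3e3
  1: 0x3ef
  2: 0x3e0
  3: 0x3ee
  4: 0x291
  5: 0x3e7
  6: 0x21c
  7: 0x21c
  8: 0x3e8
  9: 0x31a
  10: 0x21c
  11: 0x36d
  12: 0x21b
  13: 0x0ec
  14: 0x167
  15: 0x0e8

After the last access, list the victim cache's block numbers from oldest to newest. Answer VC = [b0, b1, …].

VC = [41, 49, 62, 54, 22]

0: 0x3e3 (blk 62, set 6) → MISS  vc=[]
1: 0x3ef (blk 62, set 6) → L1-HIT  vc=[]
2: 0x3e0 (blk 62, set 6) → L1-HIT  vc=[]
3: 0x3ee (blk 62, set 6) → L1-HIT  vc=[]
4: 0x291 (blk 41, set 1) → MISS  vc=[]
5: 0x3e7 (blk 62, set 6) → L1-HIT  vc=[]
6: 0x21c (blk 33, set 1) → MISS  vc=[41]
7: 0x21c (blk 33, set 1) → L1-HIT  vc=[41]
8: 0x3e8 (blk 62, set 6) → L1-HIT  vc=[41]
9: 0x31a (blk 49, set 1) → MISS  vc=[41, 33]
10: 0x21c (blk 33, set 1) → VC-HIT  vc=[41, 49]
11: 0x36d (blk 54, set 6) → MISS  vc=[41, 49, 62]
12: 0x21b (blk 33, set 1) → L1-HIT  vc=[41, 49, 62]
13: 0xec (blk 14, set 6) → MISS  vc=[41, 49, 62, 54]
14: 0x167 (blk 22, set 6) → MISS  vc=[41, 49, 62, 54, 14]
15: 0xe8 (blk 14, set 6) → VC-HIT  vc=[41, 49, 62, 54, 22]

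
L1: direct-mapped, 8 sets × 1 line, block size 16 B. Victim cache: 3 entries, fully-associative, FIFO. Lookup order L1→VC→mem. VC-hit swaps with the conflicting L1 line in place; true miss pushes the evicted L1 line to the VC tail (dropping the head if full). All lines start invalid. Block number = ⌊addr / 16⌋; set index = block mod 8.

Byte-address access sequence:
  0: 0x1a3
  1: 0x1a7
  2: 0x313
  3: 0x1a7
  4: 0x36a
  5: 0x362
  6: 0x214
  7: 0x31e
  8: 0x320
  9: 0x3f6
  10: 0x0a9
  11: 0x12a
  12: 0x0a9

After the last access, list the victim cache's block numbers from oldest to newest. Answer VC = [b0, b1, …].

0: 0x1a3 (blk 26, set 2) → MISS  vc=[]
1: 0x1a7 (blk 26, set 2) → L1-HIT  vc=[]
2: 0x313 (blk 49, set 1) → MISS  vc=[]
3: 0x1a7 (blk 26, set 2) → L1-HIT  vc=[]
4: 0x36a (blk 54, set 6) → MISS  vc=[]
5: 0x362 (blk 54, set 6) → L1-HIT  vc=[]
6: 0x214 (blk 33, set 1) → MISS  vc=[49]
7: 0x31e (blk 49, set 1) → VC-HIT  vc=[33]
8: 0x320 (blk 50, set 2) → MISS  vc=[33, 26]
9: 0x3f6 (blk 63, set 7) → MISS  vc=[33, 26]
10: 0xa9 (blk 10, set 2) → MISS  vc=[33, 26, 50]
11: 0x12a (blk 18, set 2) → MISS  vc=[26, 50, 10]
12: 0xa9 (blk 10, set 2) → VC-HIT  vc=[26, 50, 18]

VC = [26, 50, 18]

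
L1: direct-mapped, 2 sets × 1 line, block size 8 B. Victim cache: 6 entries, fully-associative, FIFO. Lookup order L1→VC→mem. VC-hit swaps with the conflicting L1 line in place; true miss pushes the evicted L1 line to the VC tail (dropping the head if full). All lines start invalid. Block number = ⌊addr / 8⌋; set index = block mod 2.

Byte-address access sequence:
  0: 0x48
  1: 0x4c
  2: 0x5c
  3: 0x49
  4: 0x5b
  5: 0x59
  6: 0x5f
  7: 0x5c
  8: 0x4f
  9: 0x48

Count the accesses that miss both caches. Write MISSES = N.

MISSES = 2

  [0] addr=0x48 blk=9 s=1: MISS | VC []
  [1] addr=0x4c blk=9 s=1: L1-HIT | VC []
  [2] addr=0x5c blk=11 s=1: MISS | VC [9]
  [3] addr=0x49 blk=9 s=1: VC-HIT | VC [11]
  [4] addr=0x5b blk=11 s=1: VC-HIT | VC [9]
  [5] addr=0x59 blk=11 s=1: L1-HIT | VC [9]
  [6] addr=0x5f blk=11 s=1: L1-HIT | VC [9]
  [7] addr=0x5c blk=11 s=1: L1-HIT | VC [9]
  [8] addr=0x4f blk=9 s=1: VC-HIT | VC [11]
  [9] addr=0x48 blk=9 s=1: L1-HIT | VC [11]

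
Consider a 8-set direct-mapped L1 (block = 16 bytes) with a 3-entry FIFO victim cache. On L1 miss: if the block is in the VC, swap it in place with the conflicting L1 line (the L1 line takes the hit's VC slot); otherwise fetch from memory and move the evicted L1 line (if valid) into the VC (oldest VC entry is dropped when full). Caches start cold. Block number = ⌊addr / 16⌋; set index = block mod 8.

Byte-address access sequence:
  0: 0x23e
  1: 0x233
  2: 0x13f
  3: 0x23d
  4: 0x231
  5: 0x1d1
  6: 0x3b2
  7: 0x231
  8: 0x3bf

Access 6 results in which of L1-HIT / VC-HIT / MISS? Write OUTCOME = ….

OUTCOME = MISS

#0 0x23e→b35/s3 MISS; vc=[]
#1 0x233→b35/s3 L1-HIT; vc=[]
#2 0x13f→b19/s3 MISS; vc=[35]
#3 0x23d→b35/s3 VC-HIT; vc=[19]
#4 0x231→b35/s3 L1-HIT; vc=[19]
#5 0x1d1→b29/s5 MISS; vc=[19]
#6 0x3b2→b59/s3 MISS; vc=[19,35]
#7 0x231→b35/s3 VC-HIT; vc=[19,59]
#8 0x3bf→b59/s3 VC-HIT; vc=[19,35]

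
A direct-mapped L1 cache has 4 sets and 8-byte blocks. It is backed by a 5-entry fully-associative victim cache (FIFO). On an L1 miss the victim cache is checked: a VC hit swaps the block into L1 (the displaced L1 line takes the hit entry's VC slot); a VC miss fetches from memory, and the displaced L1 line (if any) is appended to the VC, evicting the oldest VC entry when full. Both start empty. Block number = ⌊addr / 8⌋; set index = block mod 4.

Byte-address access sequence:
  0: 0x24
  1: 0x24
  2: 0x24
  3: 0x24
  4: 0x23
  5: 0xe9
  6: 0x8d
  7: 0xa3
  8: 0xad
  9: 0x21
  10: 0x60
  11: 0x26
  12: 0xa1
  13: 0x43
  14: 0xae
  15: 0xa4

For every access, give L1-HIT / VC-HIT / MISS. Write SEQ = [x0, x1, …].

0: 0x24 (blk 4, set 0) → MISS  vc=[]
1: 0x24 (blk 4, set 0) → L1-HIT  vc=[]
2: 0x24 (blk 4, set 0) → L1-HIT  vc=[]
3: 0x24 (blk 4, set 0) → L1-HIT  vc=[]
4: 0x23 (blk 4, set 0) → L1-HIT  vc=[]
5: 0xe9 (blk 29, set 1) → MISS  vc=[]
6: 0x8d (blk 17, set 1) → MISS  vc=[29]
7: 0xa3 (blk 20, set 0) → MISS  vc=[29, 4]
8: 0xad (blk 21, set 1) → MISS  vc=[29, 4, 17]
9: 0x21 (blk 4, set 0) → VC-HIT  vc=[29, 20, 17]
10: 0x60 (blk 12, set 0) → MISS  vc=[29, 20, 17, 4]
11: 0x26 (blk 4, set 0) → VC-HIT  vc=[29, 20, 17, 12]
12: 0xa1 (blk 20, set 0) → VC-HIT  vc=[29, 4, 17, 12]
13: 0x43 (blk 8, set 0) → MISS  vc=[29, 4, 17, 12, 20]
14: 0xae (blk 21, set 1) → L1-HIT  vc=[29, 4, 17, 12, 20]
15: 0xa4 (blk 20, set 0) → VC-HIT  vc=[29, 4, 17, 12, 8]

SEQ = [MISS, L1-HIT, L1-HIT, L1-HIT, L1-HIT, MISS, MISS, MISS, MISS, VC-HIT, MISS, VC-HIT, VC-HIT, MISS, L1-HIT, VC-HIT]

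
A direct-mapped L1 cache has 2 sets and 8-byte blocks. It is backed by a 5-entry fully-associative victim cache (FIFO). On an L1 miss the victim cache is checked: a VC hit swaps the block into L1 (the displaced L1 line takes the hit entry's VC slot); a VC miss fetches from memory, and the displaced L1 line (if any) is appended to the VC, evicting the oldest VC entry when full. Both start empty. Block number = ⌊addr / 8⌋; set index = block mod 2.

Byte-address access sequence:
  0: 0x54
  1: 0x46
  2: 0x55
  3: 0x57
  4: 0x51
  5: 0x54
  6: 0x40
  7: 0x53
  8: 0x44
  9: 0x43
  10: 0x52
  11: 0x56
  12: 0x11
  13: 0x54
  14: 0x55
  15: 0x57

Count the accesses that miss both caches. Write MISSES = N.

#0 0x54→b10/s0 MISS; vc=[]
#1 0x46→b8/s0 MISS; vc=[10]
#2 0x55→b10/s0 VC-HIT; vc=[8]
#3 0x57→b10/s0 L1-HIT; vc=[8]
#4 0x51→b10/s0 L1-HIT; vc=[8]
#5 0x54→b10/s0 L1-HIT; vc=[8]
#6 0x40→b8/s0 VC-HIT; vc=[10]
#7 0x53→b10/s0 VC-HIT; vc=[8]
#8 0x44→b8/s0 VC-HIT; vc=[10]
#9 0x43→b8/s0 L1-HIT; vc=[10]
#10 0x52→b10/s0 VC-HIT; vc=[8]
#11 0x56→b10/s0 L1-HIT; vc=[8]
#12 0x11→b2/s0 MISS; vc=[8,10]
#13 0x54→b10/s0 VC-HIT; vc=[8,2]
#14 0x55→b10/s0 L1-HIT; vc=[8,2]
#15 0x57→b10/s0 L1-HIT; vc=[8,2]

MISSES = 3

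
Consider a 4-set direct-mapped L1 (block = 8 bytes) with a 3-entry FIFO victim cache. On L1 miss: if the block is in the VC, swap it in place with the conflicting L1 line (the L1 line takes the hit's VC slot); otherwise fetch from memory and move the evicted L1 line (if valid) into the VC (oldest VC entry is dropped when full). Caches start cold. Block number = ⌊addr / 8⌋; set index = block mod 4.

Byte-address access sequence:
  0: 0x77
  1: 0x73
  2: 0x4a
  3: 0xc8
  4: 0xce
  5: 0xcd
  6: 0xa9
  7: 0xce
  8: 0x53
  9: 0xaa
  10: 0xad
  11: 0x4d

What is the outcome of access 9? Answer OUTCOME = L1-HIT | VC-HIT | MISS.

OUTCOME = VC-HIT

#0 0x77→b14/s2 MISS; vc=[]
#1 0x73→b14/s2 L1-HIT; vc=[]
#2 0x4a→b9/s1 MISS; vc=[]
#3 0xc8→b25/s1 MISS; vc=[9]
#4 0xce→b25/s1 L1-HIT; vc=[9]
#5 0xcd→b25/s1 L1-HIT; vc=[9]
#6 0xa9→b21/s1 MISS; vc=[9,25]
#7 0xce→b25/s1 VC-HIT; vc=[9,21]
#8 0x53→b10/s2 MISS; vc=[9,21,14]
#9 0xaa→b21/s1 VC-HIT; vc=[9,25,14]
#10 0xad→b21/s1 L1-HIT; vc=[9,25,14]
#11 0x4d→b9/s1 VC-HIT; vc=[21,25,14]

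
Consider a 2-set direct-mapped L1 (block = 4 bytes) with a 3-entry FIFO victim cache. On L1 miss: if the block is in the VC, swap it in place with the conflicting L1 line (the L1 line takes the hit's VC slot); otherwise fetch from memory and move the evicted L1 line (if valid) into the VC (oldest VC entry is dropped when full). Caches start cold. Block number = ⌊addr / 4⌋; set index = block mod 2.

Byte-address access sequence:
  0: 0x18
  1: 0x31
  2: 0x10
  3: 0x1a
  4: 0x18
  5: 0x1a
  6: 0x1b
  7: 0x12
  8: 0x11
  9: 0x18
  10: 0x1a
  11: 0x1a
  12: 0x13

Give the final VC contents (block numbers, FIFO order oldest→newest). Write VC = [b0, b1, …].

VC = [6, 12]

  [0] addr=0x18 blk=6 s=0: MISS | VC []
  [1] addr=0x31 blk=12 s=0: MISS | VC [6]
  [2] addr=0x10 blk=4 s=0: MISS | VC [6, 12]
  [3] addr=0x1a blk=6 s=0: VC-HIT | VC [4, 12]
  [4] addr=0x18 blk=6 s=0: L1-HIT | VC [4, 12]
  [5] addr=0x1a blk=6 s=0: L1-HIT | VC [4, 12]
  [6] addr=0x1b blk=6 s=0: L1-HIT | VC [4, 12]
  [7] addr=0x12 blk=4 s=0: VC-HIT | VC [6, 12]
  [8] addr=0x11 blk=4 s=0: L1-HIT | VC [6, 12]
  [9] addr=0x18 blk=6 s=0: VC-HIT | VC [4, 12]
  [10] addr=0x1a blk=6 s=0: L1-HIT | VC [4, 12]
  [11] addr=0x1a blk=6 s=0: L1-HIT | VC [4, 12]
  [12] addr=0x13 blk=4 s=0: VC-HIT | VC [6, 12]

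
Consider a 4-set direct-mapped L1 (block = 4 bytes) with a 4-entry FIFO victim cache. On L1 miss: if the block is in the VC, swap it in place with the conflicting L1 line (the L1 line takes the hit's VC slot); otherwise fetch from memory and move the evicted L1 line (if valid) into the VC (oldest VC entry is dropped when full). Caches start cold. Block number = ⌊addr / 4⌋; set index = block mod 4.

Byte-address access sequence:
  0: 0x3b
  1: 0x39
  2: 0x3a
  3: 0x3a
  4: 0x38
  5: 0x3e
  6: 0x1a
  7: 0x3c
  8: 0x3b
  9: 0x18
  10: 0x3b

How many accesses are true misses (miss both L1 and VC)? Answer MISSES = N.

MISSES = 3

#0 0x3b→b14/s2 MISS; vc=[]
#1 0x39→b14/s2 L1-HIT; vc=[]
#2 0x3a→b14/s2 L1-HIT; vc=[]
#3 0x3a→b14/s2 L1-HIT; vc=[]
#4 0x38→b14/s2 L1-HIT; vc=[]
#5 0x3e→b15/s3 MISS; vc=[]
#6 0x1a→b6/s2 MISS; vc=[14]
#7 0x3c→b15/s3 L1-HIT; vc=[14]
#8 0x3b→b14/s2 VC-HIT; vc=[6]
#9 0x18→b6/s2 VC-HIT; vc=[14]
#10 0x3b→b14/s2 VC-HIT; vc=[6]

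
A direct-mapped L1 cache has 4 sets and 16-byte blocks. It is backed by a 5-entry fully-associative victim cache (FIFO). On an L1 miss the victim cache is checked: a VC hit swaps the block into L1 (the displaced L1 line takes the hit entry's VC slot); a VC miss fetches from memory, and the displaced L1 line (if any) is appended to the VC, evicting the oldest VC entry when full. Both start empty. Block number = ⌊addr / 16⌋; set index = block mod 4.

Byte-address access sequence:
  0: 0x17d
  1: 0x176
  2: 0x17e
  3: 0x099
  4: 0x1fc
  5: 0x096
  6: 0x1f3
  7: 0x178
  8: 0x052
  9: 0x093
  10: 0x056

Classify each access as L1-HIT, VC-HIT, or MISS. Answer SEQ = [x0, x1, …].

SEQ = [MISS, L1-HIT, L1-HIT, MISS, MISS, L1-HIT, L1-HIT, VC-HIT, MISS, VC-HIT, VC-HIT]

0: 0x17d (blk 23, set 3) → MISS  vc=[]
1: 0x176 (blk 23, set 3) → L1-HIT  vc=[]
2: 0x17e (blk 23, set 3) → L1-HIT  vc=[]
3: 0x99 (blk 9, set 1) → MISS  vc=[]
4: 0x1fc (blk 31, set 3) → MISS  vc=[23]
5: 0x96 (blk 9, set 1) → L1-HIT  vc=[23]
6: 0x1f3 (blk 31, set 3) → L1-HIT  vc=[23]
7: 0x178 (blk 23, set 3) → VC-HIT  vc=[31]
8: 0x52 (blk 5, set 1) → MISS  vc=[31, 9]
9: 0x93 (blk 9, set 1) → VC-HIT  vc=[31, 5]
10: 0x56 (blk 5, set 1) → VC-HIT  vc=[31, 9]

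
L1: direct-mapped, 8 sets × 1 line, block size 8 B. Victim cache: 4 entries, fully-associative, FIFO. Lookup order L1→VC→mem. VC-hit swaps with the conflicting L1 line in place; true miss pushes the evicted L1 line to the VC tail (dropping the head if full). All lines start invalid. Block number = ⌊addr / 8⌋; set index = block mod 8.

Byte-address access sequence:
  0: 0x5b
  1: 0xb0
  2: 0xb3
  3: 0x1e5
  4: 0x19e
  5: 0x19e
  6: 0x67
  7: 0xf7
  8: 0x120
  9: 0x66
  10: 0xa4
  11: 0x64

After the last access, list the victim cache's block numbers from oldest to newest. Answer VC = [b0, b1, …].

VC = [60, 22, 36, 20]

#0 0x5b→b11/s3 MISS; vc=[]
#1 0xb0→b22/s6 MISS; vc=[]
#2 0xb3→b22/s6 L1-HIT; vc=[]
#3 0x1e5→b60/s4 MISS; vc=[]
#4 0x19e→b51/s3 MISS; vc=[11]
#5 0x19e→b51/s3 L1-HIT; vc=[11]
#6 0x67→b12/s4 MISS; vc=[11,60]
#7 0xf7→b30/s6 MISS; vc=[11,60,22]
#8 0x120→b36/s4 MISS; vc=[11,60,22,12]
#9 0x66→b12/s4 VC-HIT; vc=[11,60,22,36]
#10 0xa4→b20/s4 MISS; vc=[60,22,36,12]
#11 0x64→b12/s4 VC-HIT; vc=[60,22,36,20]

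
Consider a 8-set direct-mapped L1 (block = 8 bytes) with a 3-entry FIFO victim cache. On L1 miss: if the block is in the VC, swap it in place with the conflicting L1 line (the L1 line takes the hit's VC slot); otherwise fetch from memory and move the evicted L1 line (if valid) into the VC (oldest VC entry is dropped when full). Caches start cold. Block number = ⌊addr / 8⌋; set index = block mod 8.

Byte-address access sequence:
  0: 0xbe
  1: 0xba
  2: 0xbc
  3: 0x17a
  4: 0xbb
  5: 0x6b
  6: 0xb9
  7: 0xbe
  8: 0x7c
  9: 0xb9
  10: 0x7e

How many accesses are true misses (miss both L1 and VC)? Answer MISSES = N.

0: 0xbe (blk 23, set 7) → MISS  vc=[]
1: 0xba (blk 23, set 7) → L1-HIT  vc=[]
2: 0xbc (blk 23, set 7) → L1-HIT  vc=[]
3: 0x17a (blk 47, set 7) → MISS  vc=[23]
4: 0xbb (blk 23, set 7) → VC-HIT  vc=[47]
5: 0x6b (blk 13, set 5) → MISS  vc=[47]
6: 0xb9 (blk 23, set 7) → L1-HIT  vc=[47]
7: 0xbe (blk 23, set 7) → L1-HIT  vc=[47]
8: 0x7c (blk 15, set 7) → MISS  vc=[47, 23]
9: 0xb9 (blk 23, set 7) → VC-HIT  vc=[47, 15]
10: 0x7e (blk 15, set 7) → VC-HIT  vc=[47, 23]

MISSES = 4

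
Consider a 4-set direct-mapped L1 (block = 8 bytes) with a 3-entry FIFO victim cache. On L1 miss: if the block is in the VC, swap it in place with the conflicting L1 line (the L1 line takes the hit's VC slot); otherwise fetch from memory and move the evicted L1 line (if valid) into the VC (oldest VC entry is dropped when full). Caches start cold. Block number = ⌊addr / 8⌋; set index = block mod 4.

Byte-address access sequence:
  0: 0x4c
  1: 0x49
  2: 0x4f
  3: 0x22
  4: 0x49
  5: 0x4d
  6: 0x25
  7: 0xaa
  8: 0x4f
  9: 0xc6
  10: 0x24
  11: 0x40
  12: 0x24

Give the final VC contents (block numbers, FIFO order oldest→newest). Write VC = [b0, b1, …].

VC = [21, 24, 8]

  [0] addr=0x4c blk=9 s=1: MISS | VC []
  [1] addr=0x49 blk=9 s=1: L1-HIT | VC []
  [2] addr=0x4f blk=9 s=1: L1-HIT | VC []
  [3] addr=0x22 blk=4 s=0: MISS | VC []
  [4] addr=0x49 blk=9 s=1: L1-HIT | VC []
  [5] addr=0x4d blk=9 s=1: L1-HIT | VC []
  [6] addr=0x25 blk=4 s=0: L1-HIT | VC []
  [7] addr=0xaa blk=21 s=1: MISS | VC [9]
  [8] addr=0x4f blk=9 s=1: VC-HIT | VC [21]
  [9] addr=0xc6 blk=24 s=0: MISS | VC [21, 4]
  [10] addr=0x24 blk=4 s=0: VC-HIT | VC [21, 24]
  [11] addr=0x40 blk=8 s=0: MISS | VC [21, 24, 4]
  [12] addr=0x24 blk=4 s=0: VC-HIT | VC [21, 24, 8]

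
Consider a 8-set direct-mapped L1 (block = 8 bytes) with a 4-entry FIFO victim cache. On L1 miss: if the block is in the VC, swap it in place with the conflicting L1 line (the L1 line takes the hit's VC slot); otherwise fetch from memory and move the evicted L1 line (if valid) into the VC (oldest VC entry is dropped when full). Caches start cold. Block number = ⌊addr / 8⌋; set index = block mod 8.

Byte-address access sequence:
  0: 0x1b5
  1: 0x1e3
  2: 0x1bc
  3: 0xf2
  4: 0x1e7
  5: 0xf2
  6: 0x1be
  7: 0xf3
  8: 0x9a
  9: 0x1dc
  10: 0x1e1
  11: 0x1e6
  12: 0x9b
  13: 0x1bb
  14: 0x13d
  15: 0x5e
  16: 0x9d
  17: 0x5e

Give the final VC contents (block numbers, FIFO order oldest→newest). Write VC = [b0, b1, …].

VC = [54, 59, 55, 19]

#0 0x1b5→b54/s6 MISS; vc=[]
#1 0x1e3→b60/s4 MISS; vc=[]
#2 0x1bc→b55/s7 MISS; vc=[]
#3 0xf2→b30/s6 MISS; vc=[54]
#4 0x1e7→b60/s4 L1-HIT; vc=[54]
#5 0xf2→b30/s6 L1-HIT; vc=[54]
#6 0x1be→b55/s7 L1-HIT; vc=[54]
#7 0xf3→b30/s6 L1-HIT; vc=[54]
#8 0x9a→b19/s3 MISS; vc=[54]
#9 0x1dc→b59/s3 MISS; vc=[54,19]
#10 0x1e1→b60/s4 L1-HIT; vc=[54,19]
#11 0x1e6→b60/s4 L1-HIT; vc=[54,19]
#12 0x9b→b19/s3 VC-HIT; vc=[54,59]
#13 0x1bb→b55/s7 L1-HIT; vc=[54,59]
#14 0x13d→b39/s7 MISS; vc=[54,59,55]
#15 0x5e→b11/s3 MISS; vc=[54,59,55,19]
#16 0x9d→b19/s3 VC-HIT; vc=[54,59,55,11]
#17 0x5e→b11/s3 VC-HIT; vc=[54,59,55,19]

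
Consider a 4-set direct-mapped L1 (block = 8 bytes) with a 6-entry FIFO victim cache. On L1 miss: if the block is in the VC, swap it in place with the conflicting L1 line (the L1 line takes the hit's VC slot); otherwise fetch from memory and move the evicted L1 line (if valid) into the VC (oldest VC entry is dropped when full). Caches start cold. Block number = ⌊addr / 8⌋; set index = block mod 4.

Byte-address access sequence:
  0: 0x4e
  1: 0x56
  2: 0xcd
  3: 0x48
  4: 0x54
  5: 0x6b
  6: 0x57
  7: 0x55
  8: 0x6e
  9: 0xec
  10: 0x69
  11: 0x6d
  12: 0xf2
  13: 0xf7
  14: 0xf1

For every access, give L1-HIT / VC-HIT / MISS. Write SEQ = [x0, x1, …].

0: 0x4e (blk 9, set 1) → MISS  vc=[]
1: 0x56 (blk 10, set 2) → MISS  vc=[]
2: 0xcd (blk 25, set 1) → MISS  vc=[9]
3: 0x48 (blk 9, set 1) → VC-HIT  vc=[25]
4: 0x54 (blk 10, set 2) → L1-HIT  vc=[25]
5: 0x6b (blk 13, set 1) → MISS  vc=[25, 9]
6: 0x57 (blk 10, set 2) → L1-HIT  vc=[25, 9]
7: 0x55 (blk 10, set 2) → L1-HIT  vc=[25, 9]
8: 0x6e (blk 13, set 1) → L1-HIT  vc=[25, 9]
9: 0xec (blk 29, set 1) → MISS  vc=[25, 9, 13]
10: 0x69 (blk 13, set 1) → VC-HIT  vc=[25, 9, 29]
11: 0x6d (blk 13, set 1) → L1-HIT  vc=[25, 9, 29]
12: 0xf2 (blk 30, set 2) → MISS  vc=[25, 9, 29, 10]
13: 0xf7 (blk 30, set 2) → L1-HIT  vc=[25, 9, 29, 10]
14: 0xf1 (blk 30, set 2) → L1-HIT  vc=[25, 9, 29, 10]

SEQ = [MISS, MISS, MISS, VC-HIT, L1-HIT, MISS, L1-HIT, L1-HIT, L1-HIT, MISS, VC-HIT, L1-HIT, MISS, L1-HIT, L1-HIT]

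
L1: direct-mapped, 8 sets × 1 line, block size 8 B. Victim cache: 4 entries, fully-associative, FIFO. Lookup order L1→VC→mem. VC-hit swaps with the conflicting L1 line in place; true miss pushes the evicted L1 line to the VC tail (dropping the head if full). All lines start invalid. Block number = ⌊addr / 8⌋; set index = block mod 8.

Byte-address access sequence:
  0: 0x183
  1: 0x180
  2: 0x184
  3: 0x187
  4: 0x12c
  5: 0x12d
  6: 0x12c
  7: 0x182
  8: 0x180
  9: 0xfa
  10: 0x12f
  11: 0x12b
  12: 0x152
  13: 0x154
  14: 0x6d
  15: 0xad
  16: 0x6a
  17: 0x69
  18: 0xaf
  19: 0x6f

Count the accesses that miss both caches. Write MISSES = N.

#0 0x183→b48/s0 MISS; vc=[]
#1 0x180→b48/s0 L1-HIT; vc=[]
#2 0x184→b48/s0 L1-HIT; vc=[]
#3 0x187→b48/s0 L1-HIT; vc=[]
#4 0x12c→b37/s5 MISS; vc=[]
#5 0x12d→b37/s5 L1-HIT; vc=[]
#6 0x12c→b37/s5 L1-HIT; vc=[]
#7 0x182→b48/s0 L1-HIT; vc=[]
#8 0x180→b48/s0 L1-HIT; vc=[]
#9 0xfa→b31/s7 MISS; vc=[]
#10 0x12f→b37/s5 L1-HIT; vc=[]
#11 0x12b→b37/s5 L1-HIT; vc=[]
#12 0x152→b42/s2 MISS; vc=[]
#13 0x154→b42/s2 L1-HIT; vc=[]
#14 0x6d→b13/s5 MISS; vc=[37]
#15 0xad→b21/s5 MISS; vc=[37,13]
#16 0x6a→b13/s5 VC-HIT; vc=[37,21]
#17 0x69→b13/s5 L1-HIT; vc=[37,21]
#18 0xaf→b21/s5 VC-HIT; vc=[37,13]
#19 0x6f→b13/s5 VC-HIT; vc=[37,21]

MISSES = 6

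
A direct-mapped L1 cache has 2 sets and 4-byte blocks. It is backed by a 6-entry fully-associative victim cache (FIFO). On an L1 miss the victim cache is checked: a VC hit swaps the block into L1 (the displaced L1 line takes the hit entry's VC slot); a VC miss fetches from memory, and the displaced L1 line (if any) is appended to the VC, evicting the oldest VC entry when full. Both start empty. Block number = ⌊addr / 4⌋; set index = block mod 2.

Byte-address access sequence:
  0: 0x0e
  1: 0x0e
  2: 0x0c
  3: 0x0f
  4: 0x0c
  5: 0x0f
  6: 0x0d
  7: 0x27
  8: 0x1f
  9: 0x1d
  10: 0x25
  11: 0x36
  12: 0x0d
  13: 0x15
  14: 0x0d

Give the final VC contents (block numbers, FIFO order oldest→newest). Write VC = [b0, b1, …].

VC = [13, 7, 9, 5]

  [0] addr=0xe blk=3 s=1: MISS | VC []
  [1] addr=0xe blk=3 s=1: L1-HIT | VC []
  [2] addr=0xc blk=3 s=1: L1-HIT | VC []
  [3] addr=0xf blk=3 s=1: L1-HIT | VC []
  [4] addr=0xc blk=3 s=1: L1-HIT | VC []
  [5] addr=0xf blk=3 s=1: L1-HIT | VC []
  [6] addr=0xd blk=3 s=1: L1-HIT | VC []
  [7] addr=0x27 blk=9 s=1: MISS | VC [3]
  [8] addr=0x1f blk=7 s=1: MISS | VC [3, 9]
  [9] addr=0x1d blk=7 s=1: L1-HIT | VC [3, 9]
  [10] addr=0x25 blk=9 s=1: VC-HIT | VC [3, 7]
  [11] addr=0x36 blk=13 s=1: MISS | VC [3, 7, 9]
  [12] addr=0xd blk=3 s=1: VC-HIT | VC [13, 7, 9]
  [13] addr=0x15 blk=5 s=1: MISS | VC [13, 7, 9, 3]
  [14] addr=0xd blk=3 s=1: VC-HIT | VC [13, 7, 9, 5]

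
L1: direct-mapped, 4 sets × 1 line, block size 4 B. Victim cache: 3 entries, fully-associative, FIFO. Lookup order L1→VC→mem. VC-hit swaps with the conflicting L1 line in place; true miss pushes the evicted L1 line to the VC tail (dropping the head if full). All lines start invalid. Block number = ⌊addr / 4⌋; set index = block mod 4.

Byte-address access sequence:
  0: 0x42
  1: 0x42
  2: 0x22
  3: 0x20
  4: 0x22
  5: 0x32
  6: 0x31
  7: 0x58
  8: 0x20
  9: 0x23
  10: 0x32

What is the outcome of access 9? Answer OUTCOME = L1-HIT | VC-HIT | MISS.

#0 0x42→b16/s0 MISS; vc=[]
#1 0x42→b16/s0 L1-HIT; vc=[]
#2 0x22→b8/s0 MISS; vc=[16]
#3 0x20→b8/s0 L1-HIT; vc=[16]
#4 0x22→b8/s0 L1-HIT; vc=[16]
#5 0x32→b12/s0 MISS; vc=[16,8]
#6 0x31→b12/s0 L1-HIT; vc=[16,8]
#7 0x58→b22/s2 MISS; vc=[16,8]
#8 0x20→b8/s0 VC-HIT; vc=[16,12]
#9 0x23→b8/s0 L1-HIT; vc=[16,12]
#10 0x32→b12/s0 VC-HIT; vc=[16,8]

OUTCOME = L1-HIT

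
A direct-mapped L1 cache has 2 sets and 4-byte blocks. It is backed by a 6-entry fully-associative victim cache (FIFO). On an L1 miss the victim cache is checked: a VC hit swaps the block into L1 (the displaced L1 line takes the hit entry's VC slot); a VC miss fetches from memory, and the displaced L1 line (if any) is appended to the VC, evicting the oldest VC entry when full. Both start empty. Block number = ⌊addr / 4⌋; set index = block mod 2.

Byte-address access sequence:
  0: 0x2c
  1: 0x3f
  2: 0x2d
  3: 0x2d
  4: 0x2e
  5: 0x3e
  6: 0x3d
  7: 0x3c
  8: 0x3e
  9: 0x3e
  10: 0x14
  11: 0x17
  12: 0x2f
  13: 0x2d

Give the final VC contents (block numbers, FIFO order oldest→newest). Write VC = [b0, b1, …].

0: 0x2c (blk 11, set 1) → MISS  vc=[]
1: 0x3f (blk 15, set 1) → MISS  vc=[11]
2: 0x2d (blk 11, set 1) → VC-HIT  vc=[15]
3: 0x2d (blk 11, set 1) → L1-HIT  vc=[15]
4: 0x2e (blk 11, set 1) → L1-HIT  vc=[15]
5: 0x3e (blk 15, set 1) → VC-HIT  vc=[11]
6: 0x3d (blk 15, set 1) → L1-HIT  vc=[11]
7: 0x3c (blk 15, set 1) → L1-HIT  vc=[11]
8: 0x3e (blk 15, set 1) → L1-HIT  vc=[11]
9: 0x3e (blk 15, set 1) → L1-HIT  vc=[11]
10: 0x14 (blk 5, set 1) → MISS  vc=[11, 15]
11: 0x17 (blk 5, set 1) → L1-HIT  vc=[11, 15]
12: 0x2f (blk 11, set 1) → VC-HIT  vc=[5, 15]
13: 0x2d (blk 11, set 1) → L1-HIT  vc=[5, 15]

VC = [5, 15]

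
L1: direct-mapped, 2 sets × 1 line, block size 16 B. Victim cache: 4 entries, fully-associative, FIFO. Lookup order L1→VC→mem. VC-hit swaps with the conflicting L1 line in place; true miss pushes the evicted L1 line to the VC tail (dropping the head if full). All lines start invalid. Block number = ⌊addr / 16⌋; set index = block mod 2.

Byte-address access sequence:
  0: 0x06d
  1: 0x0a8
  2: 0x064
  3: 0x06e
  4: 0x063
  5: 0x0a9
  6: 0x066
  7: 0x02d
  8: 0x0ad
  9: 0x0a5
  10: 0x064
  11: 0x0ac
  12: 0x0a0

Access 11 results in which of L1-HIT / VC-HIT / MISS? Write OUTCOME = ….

#0 0x6d→b6/s0 MISS; vc=[]
#1 0xa8→b10/s0 MISS; vc=[6]
#2 0x64→b6/s0 VC-HIT; vc=[10]
#3 0x6e→b6/s0 L1-HIT; vc=[10]
#4 0x63→b6/s0 L1-HIT; vc=[10]
#5 0xa9→b10/s0 VC-HIT; vc=[6]
#6 0x66→b6/s0 VC-HIT; vc=[10]
#7 0x2d→b2/s0 MISS; vc=[10,6]
#8 0xad→b10/s0 VC-HIT; vc=[2,6]
#9 0xa5→b10/s0 L1-HIT; vc=[2,6]
#10 0x64→b6/s0 VC-HIT; vc=[2,10]
#11 0xac→b10/s0 VC-HIT; vc=[2,6]
#12 0xa0→b10/s0 L1-HIT; vc=[2,6]

OUTCOME = VC-HIT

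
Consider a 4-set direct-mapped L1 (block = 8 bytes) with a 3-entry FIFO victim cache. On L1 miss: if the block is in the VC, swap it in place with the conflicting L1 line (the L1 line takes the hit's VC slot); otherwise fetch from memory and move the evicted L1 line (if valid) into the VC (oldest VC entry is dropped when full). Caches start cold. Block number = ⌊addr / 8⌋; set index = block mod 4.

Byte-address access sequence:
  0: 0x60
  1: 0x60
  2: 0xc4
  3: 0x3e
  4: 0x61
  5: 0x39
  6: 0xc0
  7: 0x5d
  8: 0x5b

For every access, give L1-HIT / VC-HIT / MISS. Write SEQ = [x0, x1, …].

  [0] addr=0x60 blk=12 s=0: MISS | VC []
  [1] addr=0x60 blk=12 s=0: L1-HIT | VC []
  [2] addr=0xc4 blk=24 s=0: MISS | VC [12]
  [3] addr=0x3e blk=7 s=3: MISS | VC [12]
  [4] addr=0x61 blk=12 s=0: VC-HIT | VC [24]
  [5] addr=0x39 blk=7 s=3: L1-HIT | VC [24]
  [6] addr=0xc0 blk=24 s=0: VC-HIT | VC [12]
  [7] addr=0x5d blk=11 s=3: MISS | VC [12, 7]
  [8] addr=0x5b blk=11 s=3: L1-HIT | VC [12, 7]

SEQ = [MISS, L1-HIT, MISS, MISS, VC-HIT, L1-HIT, VC-HIT, MISS, L1-HIT]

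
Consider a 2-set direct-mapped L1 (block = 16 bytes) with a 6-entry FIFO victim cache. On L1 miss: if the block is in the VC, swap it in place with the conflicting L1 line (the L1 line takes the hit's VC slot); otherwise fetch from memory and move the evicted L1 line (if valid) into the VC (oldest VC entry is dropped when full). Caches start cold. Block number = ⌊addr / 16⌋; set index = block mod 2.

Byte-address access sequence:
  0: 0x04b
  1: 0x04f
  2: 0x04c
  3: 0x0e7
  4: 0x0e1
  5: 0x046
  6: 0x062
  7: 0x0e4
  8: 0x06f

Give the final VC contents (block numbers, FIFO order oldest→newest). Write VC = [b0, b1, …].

VC = [14, 4]

0: 0x4b (blk 4, set 0) → MISS  vc=[]
1: 0x4f (blk 4, set 0) → L1-HIT  vc=[]
2: 0x4c (blk 4, set 0) → L1-HIT  vc=[]
3: 0xe7 (blk 14, set 0) → MISS  vc=[4]
4: 0xe1 (blk 14, set 0) → L1-HIT  vc=[4]
5: 0x46 (blk 4, set 0) → VC-HIT  vc=[14]
6: 0x62 (blk 6, set 0) → MISS  vc=[14, 4]
7: 0xe4 (blk 14, set 0) → VC-HIT  vc=[6, 4]
8: 0x6f (blk 6, set 0) → VC-HIT  vc=[14, 4]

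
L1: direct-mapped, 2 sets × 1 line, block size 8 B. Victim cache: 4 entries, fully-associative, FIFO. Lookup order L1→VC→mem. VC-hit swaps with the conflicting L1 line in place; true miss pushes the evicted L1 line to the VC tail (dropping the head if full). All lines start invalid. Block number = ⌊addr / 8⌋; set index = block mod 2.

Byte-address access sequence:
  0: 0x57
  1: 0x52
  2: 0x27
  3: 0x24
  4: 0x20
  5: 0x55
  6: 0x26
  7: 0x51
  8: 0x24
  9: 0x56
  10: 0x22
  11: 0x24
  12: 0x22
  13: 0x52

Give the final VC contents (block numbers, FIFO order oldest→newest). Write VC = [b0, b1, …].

0: 0x57 (blk 10, set 0) → MISS  vc=[]
1: 0x52 (blk 10, set 0) → L1-HIT  vc=[]
2: 0x27 (blk 4, set 0) → MISS  vc=[10]
3: 0x24 (blk 4, set 0) → L1-HIT  vc=[10]
4: 0x20 (blk 4, set 0) → L1-HIT  vc=[10]
5: 0x55 (blk 10, set 0) → VC-HIT  vc=[4]
6: 0x26 (blk 4, set 0) → VC-HIT  vc=[10]
7: 0x51 (blk 10, set 0) → VC-HIT  vc=[4]
8: 0x24 (blk 4, set 0) → VC-HIT  vc=[10]
9: 0x56 (blk 10, set 0) → VC-HIT  vc=[4]
10: 0x22 (blk 4, set 0) → VC-HIT  vc=[10]
11: 0x24 (blk 4, set 0) → L1-HIT  vc=[10]
12: 0x22 (blk 4, set 0) → L1-HIT  vc=[10]
13: 0x52 (blk 10, set 0) → VC-HIT  vc=[4]

VC = [4]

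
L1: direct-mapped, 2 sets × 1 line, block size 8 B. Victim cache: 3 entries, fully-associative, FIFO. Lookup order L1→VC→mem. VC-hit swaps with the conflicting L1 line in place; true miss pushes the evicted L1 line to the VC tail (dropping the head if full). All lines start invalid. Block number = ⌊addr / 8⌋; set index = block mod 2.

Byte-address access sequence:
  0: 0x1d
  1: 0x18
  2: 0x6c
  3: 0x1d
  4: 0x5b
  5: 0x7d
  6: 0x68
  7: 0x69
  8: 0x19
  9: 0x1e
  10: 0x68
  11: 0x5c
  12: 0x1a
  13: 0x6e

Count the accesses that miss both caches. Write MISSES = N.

MISSES = 4

#0 0x1d→b3/s1 MISS; vc=[]
#1 0x18→b3/s1 L1-HIT; vc=[]
#2 0x6c→b13/s1 MISS; vc=[3]
#3 0x1d→b3/s1 VC-HIT; vc=[13]
#4 0x5b→b11/s1 MISS; vc=[13,3]
#5 0x7d→b15/s1 MISS; vc=[13,3,11]
#6 0x68→b13/s1 VC-HIT; vc=[15,3,11]
#7 0x69→b13/s1 L1-HIT; vc=[15,3,11]
#8 0x19→b3/s1 VC-HIT; vc=[15,13,11]
#9 0x1e→b3/s1 L1-HIT; vc=[15,13,11]
#10 0x68→b13/s1 VC-HIT; vc=[15,3,11]
#11 0x5c→b11/s1 VC-HIT; vc=[15,3,13]
#12 0x1a→b3/s1 VC-HIT; vc=[15,11,13]
#13 0x6e→b13/s1 VC-HIT; vc=[15,11,3]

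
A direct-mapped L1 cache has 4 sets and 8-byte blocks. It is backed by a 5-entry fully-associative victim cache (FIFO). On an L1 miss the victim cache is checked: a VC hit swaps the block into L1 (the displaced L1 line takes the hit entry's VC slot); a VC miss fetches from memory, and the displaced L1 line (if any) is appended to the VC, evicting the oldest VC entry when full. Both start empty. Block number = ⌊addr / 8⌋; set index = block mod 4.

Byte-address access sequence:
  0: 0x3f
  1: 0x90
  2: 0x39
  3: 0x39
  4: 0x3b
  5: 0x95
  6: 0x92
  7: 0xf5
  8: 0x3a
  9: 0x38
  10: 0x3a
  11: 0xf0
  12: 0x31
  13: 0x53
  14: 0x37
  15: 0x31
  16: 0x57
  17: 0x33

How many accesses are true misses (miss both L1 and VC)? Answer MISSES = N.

  [0] addr=0x3f blk=7 s=3: MISS | VC []
  [1] addr=0x90 blk=18 s=2: MISS | VC []
  [2] addr=0x39 blk=7 s=3: L1-HIT | VC []
  [3] addr=0x39 blk=7 s=3: L1-HIT | VC []
  [4] addr=0x3b blk=7 s=3: L1-HIT | VC []
  [5] addr=0x95 blk=18 s=2: L1-HIT | VC []
  [6] addr=0x92 blk=18 s=2: L1-HIT | VC []
  [7] addr=0xf5 blk=30 s=2: MISS | VC [18]
  [8] addr=0x3a blk=7 s=3: L1-HIT | VC [18]
  [9] addr=0x38 blk=7 s=3: L1-HIT | VC [18]
  [10] addr=0x3a blk=7 s=3: L1-HIT | VC [18]
  [11] addr=0xf0 blk=30 s=2: L1-HIT | VC [18]
  [12] addr=0x31 blk=6 s=2: MISS | VC [18, 30]
  [13] addr=0x53 blk=10 s=2: MISS | VC [18, 30, 6]
  [14] addr=0x37 blk=6 s=2: VC-HIT | VC [18, 30, 10]
  [15] addr=0x31 blk=6 s=2: L1-HIT | VC [18, 30, 10]
  [16] addr=0x57 blk=10 s=2: VC-HIT | VC [18, 30, 6]
  [17] addr=0x33 blk=6 s=2: VC-HIT | VC [18, 30, 10]

MISSES = 5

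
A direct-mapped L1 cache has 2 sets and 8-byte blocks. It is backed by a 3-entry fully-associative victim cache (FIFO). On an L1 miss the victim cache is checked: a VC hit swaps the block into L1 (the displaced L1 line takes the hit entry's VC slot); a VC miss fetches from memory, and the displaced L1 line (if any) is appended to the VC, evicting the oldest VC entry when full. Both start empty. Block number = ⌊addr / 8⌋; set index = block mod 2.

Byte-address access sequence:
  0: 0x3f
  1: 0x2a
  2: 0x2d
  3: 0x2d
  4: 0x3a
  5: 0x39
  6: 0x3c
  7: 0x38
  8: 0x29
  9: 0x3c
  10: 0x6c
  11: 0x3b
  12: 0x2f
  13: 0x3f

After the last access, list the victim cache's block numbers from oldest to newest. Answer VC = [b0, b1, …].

#0 0x3f→b7/s1 MISS; vc=[]
#1 0x2a→b5/s1 MISS; vc=[7]
#2 0x2d→b5/s1 L1-HIT; vc=[7]
#3 0x2d→b5/s1 L1-HIT; vc=[7]
#4 0x3a→b7/s1 VC-HIT; vc=[5]
#5 0x39→b7/s1 L1-HIT; vc=[5]
#6 0x3c→b7/s1 L1-HIT; vc=[5]
#7 0x38→b7/s1 L1-HIT; vc=[5]
#8 0x29→b5/s1 VC-HIT; vc=[7]
#9 0x3c→b7/s1 VC-HIT; vc=[5]
#10 0x6c→b13/s1 MISS; vc=[5,7]
#11 0x3b→b7/s1 VC-HIT; vc=[5,13]
#12 0x2f→b5/s1 VC-HIT; vc=[7,13]
#13 0x3f→b7/s1 VC-HIT; vc=[5,13]

VC = [5, 13]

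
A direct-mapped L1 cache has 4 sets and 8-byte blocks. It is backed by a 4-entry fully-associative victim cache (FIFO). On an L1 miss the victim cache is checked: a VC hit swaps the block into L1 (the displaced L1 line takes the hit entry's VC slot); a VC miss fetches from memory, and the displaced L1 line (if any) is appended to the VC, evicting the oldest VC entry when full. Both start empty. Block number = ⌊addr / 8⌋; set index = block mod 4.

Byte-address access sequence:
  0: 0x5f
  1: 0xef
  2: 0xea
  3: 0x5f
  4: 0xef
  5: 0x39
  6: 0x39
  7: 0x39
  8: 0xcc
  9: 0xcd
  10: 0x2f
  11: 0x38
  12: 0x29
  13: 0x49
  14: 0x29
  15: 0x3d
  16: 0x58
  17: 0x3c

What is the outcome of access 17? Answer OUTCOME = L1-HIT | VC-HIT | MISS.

  [0] addr=0x5f blk=11 s=3: MISS | VC []
  [1] addr=0xef blk=29 s=1: MISS | VC []
  [2] addr=0xea blk=29 s=1: L1-HIT | VC []
  [3] addr=0x5f blk=11 s=3: L1-HIT | VC []
  [4] addr=0xef blk=29 s=1: L1-HIT | VC []
  [5] addr=0x39 blk=7 s=3: MISS | VC [11]
  [6] addr=0x39 blk=7 s=3: L1-HIT | VC [11]
  [7] addr=0x39 blk=7 s=3: L1-HIT | VC [11]
  [8] addr=0xcc blk=25 s=1: MISS | VC [11, 29]
  [9] addr=0xcd blk=25 s=1: L1-HIT | VC [11, 29]
  [10] addr=0x2f blk=5 s=1: MISS | VC [11, 29, 25]
  [11] addr=0x38 blk=7 s=3: L1-HIT | VC [11, 29, 25]
  [12] addr=0x29 blk=5 s=1: L1-HIT | VC [11, 29, 25]
  [13] addr=0x49 blk=9 s=1: MISS | VC [11, 29, 25, 5]
  [14] addr=0x29 blk=5 s=1: VC-HIT | VC [11, 29, 25, 9]
  [15] addr=0x3d blk=7 s=3: L1-HIT | VC [11, 29, 25, 9]
  [16] addr=0x58 blk=11 s=3: VC-HIT | VC [7, 29, 25, 9]
  [17] addr=0x3c blk=7 s=3: VC-HIT | VC [11, 29, 25, 9]

OUTCOME = VC-HIT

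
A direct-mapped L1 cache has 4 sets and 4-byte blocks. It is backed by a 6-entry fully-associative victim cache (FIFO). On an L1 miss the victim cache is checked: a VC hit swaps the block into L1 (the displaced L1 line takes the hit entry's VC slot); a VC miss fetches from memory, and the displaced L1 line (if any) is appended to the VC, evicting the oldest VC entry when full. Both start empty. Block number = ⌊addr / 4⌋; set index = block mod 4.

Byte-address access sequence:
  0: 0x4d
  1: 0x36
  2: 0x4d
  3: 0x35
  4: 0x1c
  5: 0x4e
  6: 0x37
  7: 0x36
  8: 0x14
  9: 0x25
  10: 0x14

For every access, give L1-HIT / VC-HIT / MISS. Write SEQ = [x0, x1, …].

#0 0x4d→b19/s3 MISS; vc=[]
#1 0x36→b13/s1 MISS; vc=[]
#2 0x4d→b19/s3 L1-HIT; vc=[]
#3 0x35→b13/s1 L1-HIT; vc=[]
#4 0x1c→b7/s3 MISS; vc=[19]
#5 0x4e→b19/s3 VC-HIT; vc=[7]
#6 0x37→b13/s1 L1-HIT; vc=[7]
#7 0x36→b13/s1 L1-HIT; vc=[7]
#8 0x14→b5/s1 MISS; vc=[7,13]
#9 0x25→b9/s1 MISS; vc=[7,13,5]
#10 0x14→b5/s1 VC-HIT; vc=[7,13,9]

SEQ = [MISS, MISS, L1-HIT, L1-HIT, MISS, VC-HIT, L1-HIT, L1-HIT, MISS, MISS, VC-HIT]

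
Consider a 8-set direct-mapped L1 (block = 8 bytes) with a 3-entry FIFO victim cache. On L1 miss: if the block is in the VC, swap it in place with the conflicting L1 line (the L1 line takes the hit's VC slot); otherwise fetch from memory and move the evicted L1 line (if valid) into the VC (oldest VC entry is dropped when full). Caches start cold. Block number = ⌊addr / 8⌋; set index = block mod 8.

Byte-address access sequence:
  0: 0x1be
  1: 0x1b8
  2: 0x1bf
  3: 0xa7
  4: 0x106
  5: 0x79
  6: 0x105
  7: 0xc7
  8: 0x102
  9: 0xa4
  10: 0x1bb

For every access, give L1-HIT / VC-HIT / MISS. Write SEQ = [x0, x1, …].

0: 0x1be (blk 55, set 7) → MISS  vc=[]
1: 0x1b8 (blk 55, set 7) → L1-HIT  vc=[]
2: 0x1bf (blk 55, set 7) → L1-HIT  vc=[]
3: 0xa7 (blk 20, set 4) → MISS  vc=[]
4: 0x106 (blk 32, set 0) → MISS  vc=[]
5: 0x79 (blk 15, set 7) → MISS  vc=[55]
6: 0x105 (blk 32, set 0) → L1-HIT  vc=[55]
7: 0xc7 (blk 24, set 0) → MISS  vc=[55, 32]
8: 0x102 (blk 32, set 0) → VC-HIT  vc=[55, 24]
9: 0xa4 (blk 20, set 4) → L1-HIT  vc=[55, 24]
10: 0x1bb (blk 55, set 7) → VC-HIT  vc=[15, 24]

SEQ = [MISS, L1-HIT, L1-HIT, MISS, MISS, MISS, L1-HIT, MISS, VC-HIT, L1-HIT, VC-HIT]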